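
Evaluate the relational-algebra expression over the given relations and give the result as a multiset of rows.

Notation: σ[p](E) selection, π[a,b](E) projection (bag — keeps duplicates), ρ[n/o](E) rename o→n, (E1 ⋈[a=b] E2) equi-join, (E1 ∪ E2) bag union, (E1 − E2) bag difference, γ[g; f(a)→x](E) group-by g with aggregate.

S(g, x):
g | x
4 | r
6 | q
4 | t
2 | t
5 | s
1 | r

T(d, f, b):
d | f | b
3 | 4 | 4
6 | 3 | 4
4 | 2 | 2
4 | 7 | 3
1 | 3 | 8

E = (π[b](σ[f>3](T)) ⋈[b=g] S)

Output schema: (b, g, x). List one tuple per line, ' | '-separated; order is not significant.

Per-node cardinality:
  T → 5
  σ[f>3](T) → 2
  π[b](σ[f>3](T)) → 2
  S → 6
  (π[b](σ[f>3](T)) ⋈[b=g] S) → 2

== RESULT ==
b | g | x
4 | 4 | r
4 | 4 | t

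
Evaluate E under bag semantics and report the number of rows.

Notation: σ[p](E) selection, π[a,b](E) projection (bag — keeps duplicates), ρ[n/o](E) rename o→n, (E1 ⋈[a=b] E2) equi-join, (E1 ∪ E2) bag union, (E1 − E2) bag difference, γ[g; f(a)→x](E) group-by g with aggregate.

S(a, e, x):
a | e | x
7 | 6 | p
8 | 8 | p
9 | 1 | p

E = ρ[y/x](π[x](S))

Subexpression sizes:
  S → 3
  π[x](S) → 3
  ρ[y/x](π[x](S)) → 3

|E| = 3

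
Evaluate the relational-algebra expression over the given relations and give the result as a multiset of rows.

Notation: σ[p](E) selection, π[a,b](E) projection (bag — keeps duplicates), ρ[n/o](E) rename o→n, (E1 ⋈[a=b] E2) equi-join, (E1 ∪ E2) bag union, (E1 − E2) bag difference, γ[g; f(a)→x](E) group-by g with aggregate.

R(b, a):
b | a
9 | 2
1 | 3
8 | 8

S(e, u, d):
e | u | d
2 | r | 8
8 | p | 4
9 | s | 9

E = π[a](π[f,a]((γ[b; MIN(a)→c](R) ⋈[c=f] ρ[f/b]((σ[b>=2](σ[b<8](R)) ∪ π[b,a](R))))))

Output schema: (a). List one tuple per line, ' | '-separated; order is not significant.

Subexpression sizes:
  R → 3
  γ[b; MIN(a)→c](R) → 3
  R → 3
  σ[b<8](R) → 1
  σ[b>=2](σ[b<8](R)) → 0
  R → 3
  π[b,a](R) → 3
  (σ[b>=2](σ[b<8](R)) ∪ π[b,a](R)) → 3
  ρ[f/b]((σ[b>=2](σ[b<8](R)) ∪ π[b,a](R))) → 3
  (γ[b; MIN(a)→c](R) ⋈[c=f] ρ[f/b]((σ[b>=2](σ[b<8](R)) ∪ π[b,a](R)))) → 1
  π[f,a]((γ[b; MIN(a)→c](R) ⋈[c=f] ρ[f/b]((σ[b>=2](σ[b<8](R)) ∪ π[b,a](R))))) → 1
  π[a](π[f,a]((γ[b; MIN(a)→c](R) ⋈[c=f] ρ[f/b]((σ[b>=2](σ[b<8](R)) ∪ π[b,a](R)))))) → 1

== RESULT ==
a
8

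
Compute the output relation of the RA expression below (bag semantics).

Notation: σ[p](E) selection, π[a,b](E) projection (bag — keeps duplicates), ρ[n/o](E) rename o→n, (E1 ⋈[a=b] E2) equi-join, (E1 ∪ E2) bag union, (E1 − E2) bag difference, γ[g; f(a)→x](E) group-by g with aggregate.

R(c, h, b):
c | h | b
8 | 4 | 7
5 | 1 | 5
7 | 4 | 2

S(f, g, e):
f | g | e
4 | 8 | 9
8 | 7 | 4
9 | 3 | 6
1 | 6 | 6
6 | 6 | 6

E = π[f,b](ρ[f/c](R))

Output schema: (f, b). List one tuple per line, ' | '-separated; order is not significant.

Row counts bottom-up:
  R → 3
  ρ[f/c](R) → 3
  π[f,b](ρ[f/c](R)) → 3

== RESULT ==
f | b
5 | 5
7 | 2
8 | 7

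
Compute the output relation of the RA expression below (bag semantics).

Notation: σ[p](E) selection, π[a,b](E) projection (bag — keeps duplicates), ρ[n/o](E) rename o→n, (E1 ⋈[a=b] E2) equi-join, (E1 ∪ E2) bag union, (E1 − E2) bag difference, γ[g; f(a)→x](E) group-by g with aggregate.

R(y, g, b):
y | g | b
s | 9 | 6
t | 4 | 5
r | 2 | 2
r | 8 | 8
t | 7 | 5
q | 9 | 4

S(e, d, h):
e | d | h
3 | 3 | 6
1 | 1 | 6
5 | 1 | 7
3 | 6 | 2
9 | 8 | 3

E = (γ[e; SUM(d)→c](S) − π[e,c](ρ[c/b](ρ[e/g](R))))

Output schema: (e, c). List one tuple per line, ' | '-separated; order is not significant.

Row counts bottom-up:
  S → 5
  γ[e; SUM(d)→c](S) → 4
  R → 6
  ρ[e/g](R) → 6
  ρ[c/b](ρ[e/g](R)) → 6
  π[e,c](ρ[c/b](ρ[e/g](R))) → 6
  (γ[e; SUM(d)→c](S) − π[e,c](ρ[c/b](ρ[e/g](R)))) → 4

== RESULT ==
e | c
1 | 1
3 | 9
5 | 1
9 | 8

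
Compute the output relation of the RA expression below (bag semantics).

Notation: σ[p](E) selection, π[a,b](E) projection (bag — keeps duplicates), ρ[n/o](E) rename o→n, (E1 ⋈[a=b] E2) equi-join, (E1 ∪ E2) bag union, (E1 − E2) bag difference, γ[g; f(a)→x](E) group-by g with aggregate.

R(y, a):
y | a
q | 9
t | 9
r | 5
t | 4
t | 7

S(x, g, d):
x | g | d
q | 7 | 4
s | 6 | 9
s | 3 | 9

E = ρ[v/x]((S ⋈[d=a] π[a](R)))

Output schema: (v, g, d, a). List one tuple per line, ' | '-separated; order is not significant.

Per-node cardinality:
  S → 3
  R → 5
  π[a](R) → 5
  (S ⋈[d=a] π[a](R)) → 5
  ρ[v/x]((S ⋈[d=a] π[a](R))) → 5

== RESULT ==
v | g | d | a
q | 7 | 4 | 4
s | 3 | 9 | 9
s | 3 | 9 | 9
s | 6 | 9 | 9
s | 6 | 9 | 9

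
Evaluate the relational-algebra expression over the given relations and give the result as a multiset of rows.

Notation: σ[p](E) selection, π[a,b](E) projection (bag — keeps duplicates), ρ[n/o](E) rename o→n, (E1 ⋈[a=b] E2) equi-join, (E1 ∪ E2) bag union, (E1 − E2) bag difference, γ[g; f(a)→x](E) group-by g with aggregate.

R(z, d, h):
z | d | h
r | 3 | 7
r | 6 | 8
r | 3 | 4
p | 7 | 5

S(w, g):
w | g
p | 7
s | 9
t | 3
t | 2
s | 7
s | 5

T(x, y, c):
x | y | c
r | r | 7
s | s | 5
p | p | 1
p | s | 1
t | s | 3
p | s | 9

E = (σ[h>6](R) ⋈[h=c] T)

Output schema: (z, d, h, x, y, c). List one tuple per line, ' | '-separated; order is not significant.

Subexpression sizes:
  R → 4
  σ[h>6](R) → 2
  T → 6
  (σ[h>6](R) ⋈[h=c] T) → 1

== RESULT ==
z | d | h | x | y | c
r | 3 | 7 | r | r | 7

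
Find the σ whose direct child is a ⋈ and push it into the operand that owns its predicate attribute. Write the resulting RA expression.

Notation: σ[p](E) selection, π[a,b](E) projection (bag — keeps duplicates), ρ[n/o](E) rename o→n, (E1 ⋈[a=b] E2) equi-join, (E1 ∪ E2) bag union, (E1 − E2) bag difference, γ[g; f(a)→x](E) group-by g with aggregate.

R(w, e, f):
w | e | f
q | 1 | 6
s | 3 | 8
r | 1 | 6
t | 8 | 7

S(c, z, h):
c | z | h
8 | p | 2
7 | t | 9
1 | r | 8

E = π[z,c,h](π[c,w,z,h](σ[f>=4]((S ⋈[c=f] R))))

σ filters on f, owned by the right side.
E' = π[z,c,h](π[c,w,z,h]((S ⋈[c=f] σ[f>=4](R))))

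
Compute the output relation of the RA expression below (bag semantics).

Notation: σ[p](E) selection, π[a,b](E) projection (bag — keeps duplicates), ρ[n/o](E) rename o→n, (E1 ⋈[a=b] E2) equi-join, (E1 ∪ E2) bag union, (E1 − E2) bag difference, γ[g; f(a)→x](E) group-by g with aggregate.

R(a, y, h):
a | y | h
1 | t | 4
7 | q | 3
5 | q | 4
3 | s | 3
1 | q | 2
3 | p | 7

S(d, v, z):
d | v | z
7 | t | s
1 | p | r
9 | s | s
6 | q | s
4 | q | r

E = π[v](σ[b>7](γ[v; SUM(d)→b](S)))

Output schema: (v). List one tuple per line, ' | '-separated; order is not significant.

Subexpression sizes:
  S → 5
  γ[v; SUM(d)→b](S) → 4
  σ[b>7](γ[v; SUM(d)→b](S)) → 2
  π[v](σ[b>7](γ[v; SUM(d)→b](S))) → 2

== RESULT ==
v
q
s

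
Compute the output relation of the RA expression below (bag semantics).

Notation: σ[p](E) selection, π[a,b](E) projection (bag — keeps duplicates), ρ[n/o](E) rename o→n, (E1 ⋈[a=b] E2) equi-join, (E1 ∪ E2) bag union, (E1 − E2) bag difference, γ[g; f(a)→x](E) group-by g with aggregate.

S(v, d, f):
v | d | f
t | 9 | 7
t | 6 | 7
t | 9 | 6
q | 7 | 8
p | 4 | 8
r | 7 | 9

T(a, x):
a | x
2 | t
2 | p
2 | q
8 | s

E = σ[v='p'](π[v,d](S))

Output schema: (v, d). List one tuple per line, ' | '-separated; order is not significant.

Per-node cardinality:
  S → 6
  π[v,d](S) → 6
  σ[v='p'](π[v,d](S)) → 1

== RESULT ==
v | d
p | 4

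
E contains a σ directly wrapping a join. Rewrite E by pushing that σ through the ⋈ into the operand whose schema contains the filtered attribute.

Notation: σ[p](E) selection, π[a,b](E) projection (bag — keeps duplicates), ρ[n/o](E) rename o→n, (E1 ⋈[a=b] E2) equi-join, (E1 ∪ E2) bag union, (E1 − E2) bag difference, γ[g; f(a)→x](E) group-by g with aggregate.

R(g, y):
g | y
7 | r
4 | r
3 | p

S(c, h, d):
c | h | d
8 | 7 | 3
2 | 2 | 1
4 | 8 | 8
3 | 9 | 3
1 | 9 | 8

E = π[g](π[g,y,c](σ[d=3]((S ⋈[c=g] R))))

σ filters on d, owned by the left side.
E' = π[g](π[g,y,c]((σ[d=3](S) ⋈[c=g] R)))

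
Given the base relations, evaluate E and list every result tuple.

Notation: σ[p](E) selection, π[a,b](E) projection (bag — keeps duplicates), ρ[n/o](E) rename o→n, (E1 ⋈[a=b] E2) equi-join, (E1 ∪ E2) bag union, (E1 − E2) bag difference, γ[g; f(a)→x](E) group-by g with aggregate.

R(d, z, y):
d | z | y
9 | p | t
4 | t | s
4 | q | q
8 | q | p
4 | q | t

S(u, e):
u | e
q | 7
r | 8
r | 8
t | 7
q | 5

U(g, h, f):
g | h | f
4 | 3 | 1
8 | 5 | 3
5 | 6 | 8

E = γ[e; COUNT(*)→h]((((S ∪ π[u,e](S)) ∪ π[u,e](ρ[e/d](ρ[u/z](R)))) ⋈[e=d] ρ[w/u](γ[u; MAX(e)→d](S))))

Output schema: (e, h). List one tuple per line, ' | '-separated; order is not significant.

Per-node cardinality:
  S → 5
  S → 5
  π[u,e](S) → 5
  (S ∪ π[u,e](S)) → 10
  R → 5
  ρ[u/z](R) → 5
  ρ[e/d](ρ[u/z](R)) → 5
  π[u,e](ρ[e/d](ρ[u/z](R))) → 5
  ((S ∪ π[u,e](S)) ∪ π[u,e](ρ[e/d](ρ[u/z](R)))) → 15
  S → 5
  γ[u; MAX(e)→d](S) → 3
  ρ[w/u](γ[u; MAX(e)→d](S)) → 3
  (((S ∪ π[u,e](S)) ∪ π[u,e](ρ[e/d](ρ[u/z](R)))) ⋈[e=d] ρ[w/u](γ[u; MAX(e)→d](S))) → 13
  γ[e; COUNT(*)→h]((((S ∪ π[u,e](S)) ∪ π[u,e](ρ[e/d](ρ[u/z](R)))) ⋈[e=d] ρ[w/u](γ[u; MAX(e)→d](S)))) → 2

== RESULT ==
e | h
7 | 8
8 | 5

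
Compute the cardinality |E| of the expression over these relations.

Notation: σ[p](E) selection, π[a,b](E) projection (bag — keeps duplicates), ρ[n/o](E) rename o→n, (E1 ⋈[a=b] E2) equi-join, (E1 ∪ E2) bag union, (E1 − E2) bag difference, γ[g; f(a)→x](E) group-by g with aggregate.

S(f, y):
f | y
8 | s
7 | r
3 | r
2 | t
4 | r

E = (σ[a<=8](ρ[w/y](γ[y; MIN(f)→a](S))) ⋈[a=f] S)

Per-node cardinality:
  S → 5
  γ[y; MIN(f)→a](S) → 3
  ρ[w/y](γ[y; MIN(f)→a](S)) → 3
  σ[a<=8](ρ[w/y](γ[y; MIN(f)→a](S))) → 3
  S → 5
  (σ[a<=8](ρ[w/y](γ[y; MIN(f)→a](S))) ⋈[a=f] S) → 3

|E| = 3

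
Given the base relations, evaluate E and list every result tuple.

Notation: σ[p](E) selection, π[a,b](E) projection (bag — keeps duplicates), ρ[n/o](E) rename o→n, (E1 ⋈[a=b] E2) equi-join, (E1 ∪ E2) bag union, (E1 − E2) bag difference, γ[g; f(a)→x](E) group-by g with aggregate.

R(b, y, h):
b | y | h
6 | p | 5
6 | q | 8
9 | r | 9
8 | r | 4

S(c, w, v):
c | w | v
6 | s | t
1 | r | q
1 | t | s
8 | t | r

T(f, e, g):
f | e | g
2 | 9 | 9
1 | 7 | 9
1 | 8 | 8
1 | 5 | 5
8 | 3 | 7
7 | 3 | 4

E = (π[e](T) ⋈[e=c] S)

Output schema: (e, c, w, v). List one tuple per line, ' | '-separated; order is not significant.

Row counts bottom-up:
  T → 6
  π[e](T) → 6
  S → 4
  (π[e](T) ⋈[e=c] S) → 1

== RESULT ==
e | c | w | v
8 | 8 | t | r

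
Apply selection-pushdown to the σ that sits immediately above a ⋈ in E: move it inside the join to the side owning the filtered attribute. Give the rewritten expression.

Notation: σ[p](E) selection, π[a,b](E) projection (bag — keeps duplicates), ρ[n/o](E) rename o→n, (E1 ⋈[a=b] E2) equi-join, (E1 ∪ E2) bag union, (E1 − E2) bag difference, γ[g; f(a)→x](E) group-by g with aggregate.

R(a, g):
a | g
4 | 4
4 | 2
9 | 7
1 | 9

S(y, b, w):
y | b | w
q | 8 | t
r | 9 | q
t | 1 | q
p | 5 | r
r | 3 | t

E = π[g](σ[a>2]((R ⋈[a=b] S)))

σ filters on a, owned by the left side.
E' = π[g]((σ[a>2](R) ⋈[a=b] S))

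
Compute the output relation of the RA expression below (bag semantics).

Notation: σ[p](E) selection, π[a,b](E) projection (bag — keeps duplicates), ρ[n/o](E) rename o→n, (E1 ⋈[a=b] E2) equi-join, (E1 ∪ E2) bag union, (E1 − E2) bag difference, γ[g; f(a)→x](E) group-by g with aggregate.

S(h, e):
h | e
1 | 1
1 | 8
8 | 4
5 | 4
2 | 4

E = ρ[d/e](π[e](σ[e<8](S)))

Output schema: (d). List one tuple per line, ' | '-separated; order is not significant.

Per-node cardinality:
  S → 5
  σ[e<8](S) → 4
  π[e](σ[e<8](S)) → 4
  ρ[d/e](π[e](σ[e<8](S))) → 4

== RESULT ==
d
1
4
4
4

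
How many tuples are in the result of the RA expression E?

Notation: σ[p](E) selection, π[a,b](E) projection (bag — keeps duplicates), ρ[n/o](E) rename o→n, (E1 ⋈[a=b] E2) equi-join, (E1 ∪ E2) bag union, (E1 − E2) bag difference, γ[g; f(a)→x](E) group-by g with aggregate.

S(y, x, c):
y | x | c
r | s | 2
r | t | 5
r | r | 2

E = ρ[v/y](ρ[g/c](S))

Subexpression sizes:
  S → 3
  ρ[g/c](S) → 3
  ρ[v/y](ρ[g/c](S)) → 3

|E| = 3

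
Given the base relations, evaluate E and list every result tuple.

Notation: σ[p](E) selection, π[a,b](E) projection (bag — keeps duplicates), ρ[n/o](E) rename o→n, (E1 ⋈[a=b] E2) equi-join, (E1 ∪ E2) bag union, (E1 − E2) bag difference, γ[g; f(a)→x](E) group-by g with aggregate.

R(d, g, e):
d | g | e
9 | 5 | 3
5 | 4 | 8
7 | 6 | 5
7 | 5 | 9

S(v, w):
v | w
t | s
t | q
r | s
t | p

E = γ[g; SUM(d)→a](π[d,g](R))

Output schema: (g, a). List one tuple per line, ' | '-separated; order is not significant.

Row counts bottom-up:
  R → 4
  π[d,g](R) → 4
  γ[g; SUM(d)→a](π[d,g](R)) → 3

== RESULT ==
g | a
4 | 5
5 | 16
6 | 7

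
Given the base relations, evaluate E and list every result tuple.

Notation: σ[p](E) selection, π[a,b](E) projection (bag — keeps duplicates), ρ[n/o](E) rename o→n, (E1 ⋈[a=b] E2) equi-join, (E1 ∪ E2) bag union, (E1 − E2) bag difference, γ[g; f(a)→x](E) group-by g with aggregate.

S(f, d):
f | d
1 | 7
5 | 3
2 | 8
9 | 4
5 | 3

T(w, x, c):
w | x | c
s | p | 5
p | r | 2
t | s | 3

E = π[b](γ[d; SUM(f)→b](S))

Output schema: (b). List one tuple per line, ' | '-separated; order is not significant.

Stepwise |·|:
  S → 5
  γ[d; SUM(f)→b](S) → 4
  π[b](γ[d; SUM(f)→b](S)) → 4

== RESULT ==
b
1
2
9
10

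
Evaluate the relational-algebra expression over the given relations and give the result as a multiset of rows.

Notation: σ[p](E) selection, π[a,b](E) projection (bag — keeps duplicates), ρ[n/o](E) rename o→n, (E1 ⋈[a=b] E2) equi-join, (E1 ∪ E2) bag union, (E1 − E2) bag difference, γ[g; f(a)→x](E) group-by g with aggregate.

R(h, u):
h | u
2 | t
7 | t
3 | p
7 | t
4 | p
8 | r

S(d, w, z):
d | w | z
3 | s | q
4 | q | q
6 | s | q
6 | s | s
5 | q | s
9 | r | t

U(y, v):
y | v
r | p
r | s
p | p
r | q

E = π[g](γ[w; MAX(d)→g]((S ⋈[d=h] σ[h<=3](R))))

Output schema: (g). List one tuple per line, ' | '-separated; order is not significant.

Per-node cardinality:
  S → 6
  R → 6
  σ[h<=3](R) → 2
  (S ⋈[d=h] σ[h<=3](R)) → 1
  γ[w; MAX(d)→g]((S ⋈[d=h] σ[h<=3](R))) → 1
  π[g](γ[w; MAX(d)→g]((S ⋈[d=h] σ[h<=3](R)))) → 1

== RESULT ==
g
3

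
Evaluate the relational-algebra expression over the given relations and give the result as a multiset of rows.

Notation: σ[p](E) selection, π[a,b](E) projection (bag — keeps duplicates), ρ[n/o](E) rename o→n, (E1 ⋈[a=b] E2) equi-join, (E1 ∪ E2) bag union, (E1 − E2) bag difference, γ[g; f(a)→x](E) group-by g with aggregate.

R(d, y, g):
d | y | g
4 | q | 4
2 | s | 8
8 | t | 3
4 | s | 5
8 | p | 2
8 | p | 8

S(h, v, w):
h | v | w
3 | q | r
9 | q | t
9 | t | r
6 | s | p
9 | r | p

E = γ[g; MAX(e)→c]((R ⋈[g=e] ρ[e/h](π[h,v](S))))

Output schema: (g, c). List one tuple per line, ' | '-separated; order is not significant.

Subexpression sizes:
  R → 6
  S → 5
  π[h,v](S) → 5
  ρ[e/h](π[h,v](S)) → 5
  (R ⋈[g=e] ρ[e/h](π[h,v](S))) → 1
  γ[g; MAX(e)→c]((R ⋈[g=e] ρ[e/h](π[h,v](S)))) → 1

== RESULT ==
g | c
3 | 3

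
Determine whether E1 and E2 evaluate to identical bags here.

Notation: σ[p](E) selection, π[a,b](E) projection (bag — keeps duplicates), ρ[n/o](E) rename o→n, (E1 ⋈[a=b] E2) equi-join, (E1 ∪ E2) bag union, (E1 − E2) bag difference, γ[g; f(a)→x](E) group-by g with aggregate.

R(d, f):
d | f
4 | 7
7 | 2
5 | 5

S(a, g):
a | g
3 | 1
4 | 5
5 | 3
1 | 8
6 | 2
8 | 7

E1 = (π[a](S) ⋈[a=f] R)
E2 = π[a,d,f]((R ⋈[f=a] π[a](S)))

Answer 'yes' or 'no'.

E1 stepwise |·|:
  S → 6
  π[a](S) → 6
  R → 3
  (π[a](S) ⋈[a=f] R) → 1
E2 stepwise |·|:
  R → 3
  S → 6
  π[a](S) → 6
  (R ⋈[f=a] π[a](S)) → 1
  π[a,d,f]((R ⋈[f=a] π[a](S))) → 1

E1 and E2 produce the same multiset:
a | d | f
5 | 5 | 5

yes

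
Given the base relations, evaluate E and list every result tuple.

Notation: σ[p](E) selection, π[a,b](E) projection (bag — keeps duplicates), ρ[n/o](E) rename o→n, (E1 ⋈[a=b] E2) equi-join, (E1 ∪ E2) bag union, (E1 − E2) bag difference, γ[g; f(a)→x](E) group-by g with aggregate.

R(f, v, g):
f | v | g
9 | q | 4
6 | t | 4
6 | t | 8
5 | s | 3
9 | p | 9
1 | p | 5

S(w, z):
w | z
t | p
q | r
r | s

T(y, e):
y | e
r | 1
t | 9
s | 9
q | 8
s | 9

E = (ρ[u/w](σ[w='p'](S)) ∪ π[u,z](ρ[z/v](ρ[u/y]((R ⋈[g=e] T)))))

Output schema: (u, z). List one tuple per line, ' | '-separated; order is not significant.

Subexpression sizes:
  S → 3
  σ[w='p'](S) → 0
  ρ[u/w](σ[w='p'](S)) → 0
  R → 6
  T → 5
  (R ⋈[g=e] T) → 4
  ρ[u/y]((R ⋈[g=e] T)) → 4
  ρ[z/v](ρ[u/y]((R ⋈[g=e] T))) → 4
  π[u,z](ρ[z/v](ρ[u/y]((R ⋈[g=e] T)))) → 4
  (ρ[u/w](σ[w='p'](S)) ∪ π[u,z](ρ[z/v](ρ[u/y]((R ⋈[g=e] T))))) → 4

== RESULT ==
u | z
q | t
s | p
s | p
t | p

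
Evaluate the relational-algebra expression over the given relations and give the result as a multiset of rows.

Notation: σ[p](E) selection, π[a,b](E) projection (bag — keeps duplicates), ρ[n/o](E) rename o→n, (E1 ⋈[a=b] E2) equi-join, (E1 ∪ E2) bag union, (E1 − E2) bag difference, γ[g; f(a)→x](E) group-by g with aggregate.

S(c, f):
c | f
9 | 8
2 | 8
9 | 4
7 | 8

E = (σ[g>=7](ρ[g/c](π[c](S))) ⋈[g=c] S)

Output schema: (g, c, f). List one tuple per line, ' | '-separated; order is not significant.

Stepwise |·|:
  S → 4
  π[c](S) → 4
  ρ[g/c](π[c](S)) → 4
  σ[g>=7](ρ[g/c](π[c](S))) → 3
  S → 4
  (σ[g>=7](ρ[g/c](π[c](S))) ⋈[g=c] S) → 5

== RESULT ==
g | c | f
7 | 7 | 8
9 | 9 | 4
9 | 9 | 4
9 | 9 | 8
9 | 9 | 8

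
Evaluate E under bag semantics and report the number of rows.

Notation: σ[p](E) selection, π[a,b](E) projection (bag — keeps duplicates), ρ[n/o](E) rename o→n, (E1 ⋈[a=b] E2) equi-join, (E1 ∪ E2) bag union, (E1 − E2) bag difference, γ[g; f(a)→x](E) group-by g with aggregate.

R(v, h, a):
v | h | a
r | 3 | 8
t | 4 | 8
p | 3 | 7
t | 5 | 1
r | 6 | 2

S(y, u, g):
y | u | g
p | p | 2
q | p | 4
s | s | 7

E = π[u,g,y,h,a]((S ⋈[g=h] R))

Stepwise |·|:
  S → 3
  R → 5
  (S ⋈[g=h] R) → 1
  π[u,g,y,h,a]((S ⋈[g=h] R)) → 1

|E| = 1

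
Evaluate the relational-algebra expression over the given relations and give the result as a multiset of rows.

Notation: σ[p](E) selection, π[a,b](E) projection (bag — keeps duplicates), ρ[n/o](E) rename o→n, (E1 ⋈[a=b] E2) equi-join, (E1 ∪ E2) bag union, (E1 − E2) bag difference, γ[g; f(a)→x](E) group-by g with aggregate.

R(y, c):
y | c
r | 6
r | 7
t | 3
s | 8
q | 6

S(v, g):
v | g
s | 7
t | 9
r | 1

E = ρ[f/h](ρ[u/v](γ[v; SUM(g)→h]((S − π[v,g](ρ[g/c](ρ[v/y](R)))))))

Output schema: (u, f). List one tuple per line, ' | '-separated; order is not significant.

Subexpression sizes:
  S → 3
  R → 5
  ρ[v/y](R) → 5
  ρ[g/c](ρ[v/y](R)) → 5
  π[v,g](ρ[g/c](ρ[v/y](R))) → 5
  (S − π[v,g](ρ[g/c](ρ[v/y](R)))) → 3
  γ[v; SUM(g)→h]((S − π[v,g](ρ[g/c](ρ[v/y](R))))) → 3
  ρ[u/v](γ[v; SUM(g)→h]((S − π[v,g](ρ[g/c](ρ[v/y](R)))))) → 3
  ρ[f/h](ρ[u/v](γ[v; SUM(g)→h]((S − π[v,g](ρ[g/c](ρ[v/y](R))))))) → 3

== RESULT ==
u | f
r | 1
s | 7
t | 9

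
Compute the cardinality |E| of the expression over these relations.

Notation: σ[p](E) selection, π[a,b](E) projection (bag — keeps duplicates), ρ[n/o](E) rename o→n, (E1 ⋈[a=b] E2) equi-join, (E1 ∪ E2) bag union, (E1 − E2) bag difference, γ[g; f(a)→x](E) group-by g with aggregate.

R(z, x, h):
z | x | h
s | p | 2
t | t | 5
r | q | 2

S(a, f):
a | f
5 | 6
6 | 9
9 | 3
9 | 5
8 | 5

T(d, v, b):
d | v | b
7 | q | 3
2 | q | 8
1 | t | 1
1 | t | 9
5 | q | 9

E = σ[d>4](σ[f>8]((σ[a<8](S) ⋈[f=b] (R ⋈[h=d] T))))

Subexpression sizes:
  S → 5
  σ[a<8](S) → 2
  R → 3
  T → 5
  (R ⋈[h=d] T) → 3
  (σ[a<8](S) ⋈[f=b] (R ⋈[h=d] T)) → 1
  σ[f>8]((σ[a<8](S) ⋈[f=b] (R ⋈[h=d] T))) → 1
  σ[d>4](σ[f>8]((σ[a<8](S) ⋈[f=b] (R ⋈[h=d] T)))) → 1

|E| = 1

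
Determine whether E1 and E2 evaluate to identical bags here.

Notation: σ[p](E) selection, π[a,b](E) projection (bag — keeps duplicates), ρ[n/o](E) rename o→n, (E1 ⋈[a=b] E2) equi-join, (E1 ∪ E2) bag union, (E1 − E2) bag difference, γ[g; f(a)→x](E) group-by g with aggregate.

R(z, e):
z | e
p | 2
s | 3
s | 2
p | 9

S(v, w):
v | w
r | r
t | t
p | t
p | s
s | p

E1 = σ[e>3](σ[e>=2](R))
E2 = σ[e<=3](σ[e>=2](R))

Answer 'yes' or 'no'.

E1 per-node cardinality:
  R → 4
  σ[e>=2](R) → 4
  σ[e>3](σ[e>=2](R)) → 1
E2 per-node cardinality:
  R → 4
  σ[e>=2](R) → 4
  σ[e<=3](σ[e>=2](R)) → 3

E1 result:
z | e
p | 9
E2 result:
z | e
p | 2
s | 2
s | 3
Witness: ('p', 9) appears 1× in E1 but 0× in E2.

no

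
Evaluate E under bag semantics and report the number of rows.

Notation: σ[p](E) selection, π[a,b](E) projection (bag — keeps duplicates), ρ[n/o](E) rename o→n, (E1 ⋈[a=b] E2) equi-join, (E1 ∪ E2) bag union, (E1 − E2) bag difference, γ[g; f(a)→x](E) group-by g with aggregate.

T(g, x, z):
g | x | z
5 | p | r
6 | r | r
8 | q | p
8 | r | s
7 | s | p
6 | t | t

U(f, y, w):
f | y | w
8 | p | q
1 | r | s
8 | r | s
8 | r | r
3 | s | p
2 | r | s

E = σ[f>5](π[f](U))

Stepwise |·|:
  U → 6
  π[f](U) → 6
  σ[f>5](π[f](U)) → 3

|E| = 3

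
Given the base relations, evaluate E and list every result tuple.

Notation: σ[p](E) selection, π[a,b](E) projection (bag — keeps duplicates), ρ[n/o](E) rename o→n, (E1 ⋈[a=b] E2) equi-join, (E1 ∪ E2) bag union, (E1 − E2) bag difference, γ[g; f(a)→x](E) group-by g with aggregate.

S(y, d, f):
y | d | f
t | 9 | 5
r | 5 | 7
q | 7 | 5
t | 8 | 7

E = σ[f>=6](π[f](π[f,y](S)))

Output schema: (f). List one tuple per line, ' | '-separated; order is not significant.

Stepwise |·|:
  S → 4
  π[f,y](S) → 4
  π[f](π[f,y](S)) → 4
  σ[f>=6](π[f](π[f,y](S))) → 2

== RESULT ==
f
7
7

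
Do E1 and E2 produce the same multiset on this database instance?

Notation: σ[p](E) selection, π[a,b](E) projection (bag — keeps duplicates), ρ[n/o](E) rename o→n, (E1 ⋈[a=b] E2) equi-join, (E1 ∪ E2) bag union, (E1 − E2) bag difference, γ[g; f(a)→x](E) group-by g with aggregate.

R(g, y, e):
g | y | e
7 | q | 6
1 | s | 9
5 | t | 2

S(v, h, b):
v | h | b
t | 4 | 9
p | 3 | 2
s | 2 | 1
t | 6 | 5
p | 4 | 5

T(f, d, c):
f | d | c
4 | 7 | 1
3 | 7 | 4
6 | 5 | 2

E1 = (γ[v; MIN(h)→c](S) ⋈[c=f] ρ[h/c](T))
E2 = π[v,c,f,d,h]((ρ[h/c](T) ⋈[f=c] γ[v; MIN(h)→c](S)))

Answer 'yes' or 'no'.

E1 subexpression sizes:
  S → 5
  γ[v; MIN(h)→c](S) → 3
  T → 3
  ρ[h/c](T) → 3
  (γ[v; MIN(h)→c](S) ⋈[c=f] ρ[h/c](T)) → 2
E2 subexpression sizes:
  T → 3
  ρ[h/c](T) → 3
  S → 5
  γ[v; MIN(h)→c](S) → 3
  (ρ[h/c](T) ⋈[f=c] γ[v; MIN(h)→c](S)) → 2
  π[v,c,f,d,h]((ρ[h/c](T) ⋈[f=c] γ[v; MIN(h)→c](S))) → 2

E1 and E2 produce the same multiset:
v | c | f | d | h
p | 3 | 3 | 7 | 4
t | 4 | 4 | 7 | 1

yes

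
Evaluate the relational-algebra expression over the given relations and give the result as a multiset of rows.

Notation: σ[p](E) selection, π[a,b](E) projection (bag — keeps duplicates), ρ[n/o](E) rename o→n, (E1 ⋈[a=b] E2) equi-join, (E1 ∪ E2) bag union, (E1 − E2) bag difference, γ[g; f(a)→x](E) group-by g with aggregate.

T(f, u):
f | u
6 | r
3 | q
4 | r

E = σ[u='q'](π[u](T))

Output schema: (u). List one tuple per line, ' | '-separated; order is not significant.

Row counts bottom-up:
  T → 3
  π[u](T) → 3
  σ[u='q'](π[u](T)) → 1

== RESULT ==
u
q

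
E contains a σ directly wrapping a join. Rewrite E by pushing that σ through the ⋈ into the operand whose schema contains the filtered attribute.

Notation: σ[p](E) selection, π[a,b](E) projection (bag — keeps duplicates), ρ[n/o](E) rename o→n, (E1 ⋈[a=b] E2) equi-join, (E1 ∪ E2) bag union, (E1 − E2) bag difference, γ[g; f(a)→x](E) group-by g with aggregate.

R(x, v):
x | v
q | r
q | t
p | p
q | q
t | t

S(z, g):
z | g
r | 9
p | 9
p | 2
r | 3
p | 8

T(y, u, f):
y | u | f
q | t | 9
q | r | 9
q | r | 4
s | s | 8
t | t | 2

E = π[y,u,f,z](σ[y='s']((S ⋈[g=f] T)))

σ filters on y, owned by the right side.
E' = π[y,u,f,z]((S ⋈[g=f] σ[y='s'](T)))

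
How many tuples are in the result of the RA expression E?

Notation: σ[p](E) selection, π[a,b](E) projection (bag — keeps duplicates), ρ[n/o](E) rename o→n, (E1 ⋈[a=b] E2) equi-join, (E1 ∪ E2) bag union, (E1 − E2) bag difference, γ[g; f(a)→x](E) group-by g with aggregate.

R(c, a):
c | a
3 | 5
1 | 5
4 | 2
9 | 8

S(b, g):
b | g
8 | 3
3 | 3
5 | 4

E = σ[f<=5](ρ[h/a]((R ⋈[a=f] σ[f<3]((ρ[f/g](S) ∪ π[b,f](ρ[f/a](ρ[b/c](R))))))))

Subexpression sizes:
  R → 4
  S → 3
  ρ[f/g](S) → 3
  R → 4
  ρ[b/c](R) → 4
  ρ[f/a](ρ[b/c](R)) → 4
  π[b,f](ρ[f/a](ρ[b/c](R))) → 4
  (ρ[f/g](S) ∪ π[b,f](ρ[f/a](ρ[b/c](R)))) → 7
  σ[f<3]((ρ[f/g](S) ∪ π[b,f](ρ[f/a](ρ[b/c](R))))) → 1
  (R ⋈[a=f] σ[f<3]((ρ[f/g](S) ∪ π[b,f](ρ[f/a](ρ[b/c](R)))))) → 1
  ρ[h/a]((R ⋈[a=f] σ[f<3]((ρ[f/g](S) ∪ π[b,f](ρ[f/a](ρ[b/c](R))))))) → 1
  σ[f<=5](ρ[h/a]((R ⋈[a=f] σ[f<3]((ρ[f/g](S) ∪ π[b,f](ρ[f/a](ρ[b/c](R)))))))) → 1

|E| = 1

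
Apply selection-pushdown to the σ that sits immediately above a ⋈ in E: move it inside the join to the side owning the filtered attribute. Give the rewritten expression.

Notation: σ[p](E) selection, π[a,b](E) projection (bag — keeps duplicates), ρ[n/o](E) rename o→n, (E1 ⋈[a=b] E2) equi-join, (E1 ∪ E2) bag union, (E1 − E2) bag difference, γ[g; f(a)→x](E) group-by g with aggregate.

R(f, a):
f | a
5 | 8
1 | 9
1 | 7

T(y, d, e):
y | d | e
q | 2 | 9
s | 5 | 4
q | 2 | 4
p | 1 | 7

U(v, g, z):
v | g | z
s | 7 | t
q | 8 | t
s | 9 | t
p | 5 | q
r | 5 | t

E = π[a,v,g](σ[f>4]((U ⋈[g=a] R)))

σ filters on f, owned by the right side.
E' = π[a,v,g]((U ⋈[g=a] σ[f>4](R)))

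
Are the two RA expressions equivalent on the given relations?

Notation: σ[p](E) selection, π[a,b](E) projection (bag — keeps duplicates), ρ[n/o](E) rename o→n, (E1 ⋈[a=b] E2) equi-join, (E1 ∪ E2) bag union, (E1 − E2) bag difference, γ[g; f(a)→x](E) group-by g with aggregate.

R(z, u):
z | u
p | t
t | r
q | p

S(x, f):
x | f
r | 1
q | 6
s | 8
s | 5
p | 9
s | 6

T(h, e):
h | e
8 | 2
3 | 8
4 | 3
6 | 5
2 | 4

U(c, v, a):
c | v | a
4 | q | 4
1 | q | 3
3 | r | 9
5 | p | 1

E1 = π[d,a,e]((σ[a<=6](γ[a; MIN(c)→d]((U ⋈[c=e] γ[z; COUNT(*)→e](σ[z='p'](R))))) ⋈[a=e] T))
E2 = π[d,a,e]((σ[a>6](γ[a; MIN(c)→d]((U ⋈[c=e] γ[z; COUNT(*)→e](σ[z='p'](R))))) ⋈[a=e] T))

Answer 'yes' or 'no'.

E1 per-node cardinality:
  U → 4
  R → 3
  σ[z='p'](R) → 1
  γ[z; COUNT(*)→e](σ[z='p'](R)) → 1
  (U ⋈[c=e] γ[z; COUNT(*)→e](σ[z='p'](R))) → 1
  γ[a; MIN(c)→d]((U ⋈[c=e] γ[z; COUNT(*)→e](σ[z='p'](R)))) → 1
  σ[a<=6](γ[a; MIN(c)→d]((U ⋈[c=e] γ[z; COUNT(*)→e](σ[z='p'](R))))) → 1
  T → 5
  (σ[a<=6](γ[a; MIN(c)→d]((U ⋈[c=e] γ[z; COUNT(*)→e](σ[z='p'](R))))) ⋈[a=e] T) → 1
  π[d,a,e]((σ[a<=6](γ[a; MIN(c)→d]((U ⋈[c=e] γ[z; COUNT(*)→e](σ[z='p'](R))))) ⋈[a=e] T)) → 1
E2 per-node cardinality:
  U → 4
  R → 3
  σ[z='p'](R) → 1
  γ[z; COUNT(*)→e](σ[z='p'](R)) → 1
  (U ⋈[c=e] γ[z; COUNT(*)→e](σ[z='p'](R))) → 1
  γ[a; MIN(c)→d]((U ⋈[c=e] γ[z; COUNT(*)→e](σ[z='p'](R)))) → 1
  σ[a>6](γ[a; MIN(c)→d]((U ⋈[c=e] γ[z; COUNT(*)→e](σ[z='p'](R))))) → 0
  T → 5
  (σ[a>6](γ[a; MIN(c)→d]((U ⋈[c=e] γ[z; COUNT(*)→e](σ[z='p'](R))))) ⋈[a=e] T) → 0
  π[d,a,e]((σ[a>6](γ[a; MIN(c)→d]((U ⋈[c=e] γ[z; COUNT(*)→e](σ[z='p'](R))))) ⋈[a=e] T)) → 0

E1 result:
d | a | e
1 | 3 | 3
E2 result:
d | a | e
(0 rows)
Witness: (1, 3, 3) appears 1× in E1 but 0× in E2.

no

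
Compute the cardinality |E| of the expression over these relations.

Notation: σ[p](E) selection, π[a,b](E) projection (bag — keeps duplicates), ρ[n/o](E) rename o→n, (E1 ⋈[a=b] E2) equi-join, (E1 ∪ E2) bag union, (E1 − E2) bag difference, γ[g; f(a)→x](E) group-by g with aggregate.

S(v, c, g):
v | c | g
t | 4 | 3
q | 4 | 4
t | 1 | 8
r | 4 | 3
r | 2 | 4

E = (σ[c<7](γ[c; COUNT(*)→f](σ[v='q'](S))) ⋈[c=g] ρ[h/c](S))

Stepwise |·|:
  S → 5
  σ[v='q'](S) → 1
  γ[c; COUNT(*)→f](σ[v='q'](S)) → 1
  σ[c<7](γ[c; COUNT(*)→f](σ[v='q'](S))) → 1
  S → 5
  ρ[h/c](S) → 5
  (σ[c<7](γ[c; COUNT(*)→f](σ[v='q'](S))) ⋈[c=g] ρ[h/c](S)) → 2

|E| = 2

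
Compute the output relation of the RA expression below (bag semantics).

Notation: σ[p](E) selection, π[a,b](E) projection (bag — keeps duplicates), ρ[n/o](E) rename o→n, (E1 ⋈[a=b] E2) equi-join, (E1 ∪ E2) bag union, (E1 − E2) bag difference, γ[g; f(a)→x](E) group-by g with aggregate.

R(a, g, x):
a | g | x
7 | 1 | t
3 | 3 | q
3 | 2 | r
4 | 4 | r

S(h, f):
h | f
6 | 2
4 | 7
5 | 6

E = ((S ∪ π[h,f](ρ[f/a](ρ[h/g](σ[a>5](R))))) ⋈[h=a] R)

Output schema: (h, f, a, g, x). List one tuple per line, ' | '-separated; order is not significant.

Per-node cardinality:
  S → 3
  R → 4
  σ[a>5](R) → 1
  ρ[h/g](σ[a>5](R)) → 1
  ρ[f/a](ρ[h/g](σ[a>5](R))) → 1
  π[h,f](ρ[f/a](ρ[h/g](σ[a>5](R)))) → 1
  (S ∪ π[h,f](ρ[f/a](ρ[h/g](σ[a>5](R))))) → 4
  R → 4
  ((S ∪ π[h,f](ρ[f/a](ρ[h/g](σ[a>5](R))))) ⋈[h=a] R) → 1

== RESULT ==
h | f | a | g | x
4 | 7 | 4 | 4 | r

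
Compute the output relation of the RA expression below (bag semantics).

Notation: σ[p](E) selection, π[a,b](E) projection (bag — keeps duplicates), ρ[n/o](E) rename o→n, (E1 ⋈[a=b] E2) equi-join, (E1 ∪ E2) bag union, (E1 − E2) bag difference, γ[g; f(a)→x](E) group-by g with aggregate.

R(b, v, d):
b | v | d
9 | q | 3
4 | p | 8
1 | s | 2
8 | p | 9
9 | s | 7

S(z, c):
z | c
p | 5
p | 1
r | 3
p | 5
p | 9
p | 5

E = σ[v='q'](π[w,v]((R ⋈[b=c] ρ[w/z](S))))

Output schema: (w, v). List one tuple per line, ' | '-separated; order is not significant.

Row counts bottom-up:
  R → 5
  S → 6
  ρ[w/z](S) → 6
  (R ⋈[b=c] ρ[w/z](S)) → 3
  π[w,v]((R ⋈[b=c] ρ[w/z](S))) → 3
  σ[v='q'](π[w,v]((R ⋈[b=c] ρ[w/z](S)))) → 1

== RESULT ==
w | v
p | q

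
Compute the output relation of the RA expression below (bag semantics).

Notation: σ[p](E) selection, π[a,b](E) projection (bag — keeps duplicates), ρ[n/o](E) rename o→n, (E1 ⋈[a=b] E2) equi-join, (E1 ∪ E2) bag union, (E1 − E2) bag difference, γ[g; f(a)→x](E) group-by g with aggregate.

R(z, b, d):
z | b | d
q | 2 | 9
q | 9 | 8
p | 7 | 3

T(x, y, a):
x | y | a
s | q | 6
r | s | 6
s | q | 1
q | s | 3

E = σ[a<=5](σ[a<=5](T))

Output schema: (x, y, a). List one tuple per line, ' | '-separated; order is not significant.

Row counts bottom-up:
  T → 4
  σ[a<=5](T) → 2
  σ[a<=5](σ[a<=5](T)) → 2

== RESULT ==
x | y | a
q | s | 3
s | q | 1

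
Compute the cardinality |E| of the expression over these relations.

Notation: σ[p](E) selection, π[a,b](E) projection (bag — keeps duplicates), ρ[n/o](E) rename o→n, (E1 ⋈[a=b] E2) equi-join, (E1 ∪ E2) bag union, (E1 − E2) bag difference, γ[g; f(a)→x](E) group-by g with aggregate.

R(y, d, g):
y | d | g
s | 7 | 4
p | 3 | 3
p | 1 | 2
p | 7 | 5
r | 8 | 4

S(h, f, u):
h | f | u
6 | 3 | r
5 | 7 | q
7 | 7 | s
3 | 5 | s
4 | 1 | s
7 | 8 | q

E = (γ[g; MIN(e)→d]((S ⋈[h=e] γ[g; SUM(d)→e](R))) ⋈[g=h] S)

Subexpression sizes:
  S → 6
  R → 5
  γ[g; SUM(d)→e](R) → 4
  (S ⋈[h=e] γ[g; SUM(d)→e](R)) → 3
  γ[g; MIN(e)→d]((S ⋈[h=e] γ[g; SUM(d)→e](R))) → 2
  S → 6
  (γ[g; MIN(e)→d]((S ⋈[h=e] γ[g; SUM(d)→e](R))) ⋈[g=h] S) → 2

|E| = 2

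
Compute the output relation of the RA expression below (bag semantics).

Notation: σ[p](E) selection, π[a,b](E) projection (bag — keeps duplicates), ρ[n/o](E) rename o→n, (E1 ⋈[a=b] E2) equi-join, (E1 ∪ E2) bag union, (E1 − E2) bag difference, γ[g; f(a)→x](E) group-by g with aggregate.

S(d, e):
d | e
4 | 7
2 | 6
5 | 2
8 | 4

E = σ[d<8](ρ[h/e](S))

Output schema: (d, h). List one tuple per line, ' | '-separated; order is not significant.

Row counts bottom-up:
  S → 4
  ρ[h/e](S) → 4
  σ[d<8](ρ[h/e](S)) → 3

== RESULT ==
d | h
2 | 6
4 | 7
5 | 2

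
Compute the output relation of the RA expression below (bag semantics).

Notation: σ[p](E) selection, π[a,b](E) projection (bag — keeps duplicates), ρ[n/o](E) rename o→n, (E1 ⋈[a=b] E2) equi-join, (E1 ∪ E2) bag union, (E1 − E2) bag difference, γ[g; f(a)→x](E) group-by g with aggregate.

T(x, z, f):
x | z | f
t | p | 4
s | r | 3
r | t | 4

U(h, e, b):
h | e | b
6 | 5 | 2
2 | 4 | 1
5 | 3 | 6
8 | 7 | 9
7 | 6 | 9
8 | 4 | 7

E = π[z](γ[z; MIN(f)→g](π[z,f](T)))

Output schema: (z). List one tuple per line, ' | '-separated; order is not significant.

Stepwise |·|:
  T → 3
  π[z,f](T) → 3
  γ[z; MIN(f)→g](π[z,f](T)) → 3
  π[z](γ[z; MIN(f)→g](π[z,f](T))) → 3

== RESULT ==
z
p
r
t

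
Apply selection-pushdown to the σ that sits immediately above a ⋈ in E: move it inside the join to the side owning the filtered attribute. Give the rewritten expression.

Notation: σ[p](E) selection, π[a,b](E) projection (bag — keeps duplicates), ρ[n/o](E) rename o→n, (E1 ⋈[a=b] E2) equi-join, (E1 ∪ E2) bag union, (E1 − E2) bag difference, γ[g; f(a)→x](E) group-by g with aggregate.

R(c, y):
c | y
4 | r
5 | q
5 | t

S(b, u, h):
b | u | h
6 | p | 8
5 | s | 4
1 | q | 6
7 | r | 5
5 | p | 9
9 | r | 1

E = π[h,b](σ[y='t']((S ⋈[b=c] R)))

σ filters on y, owned by the right side.
E' = π[h,b]((S ⋈[b=c] σ[y='t'](R)))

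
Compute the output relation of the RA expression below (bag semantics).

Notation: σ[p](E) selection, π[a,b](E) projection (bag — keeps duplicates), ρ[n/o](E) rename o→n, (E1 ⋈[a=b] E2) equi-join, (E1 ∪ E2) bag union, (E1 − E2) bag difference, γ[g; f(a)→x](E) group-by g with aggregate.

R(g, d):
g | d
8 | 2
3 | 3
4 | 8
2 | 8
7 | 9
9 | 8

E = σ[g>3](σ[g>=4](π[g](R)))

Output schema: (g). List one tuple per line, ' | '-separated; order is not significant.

Per-node cardinality:
  R → 6
  π[g](R) → 6
  σ[g>=4](π[g](R)) → 4
  σ[g>3](σ[g>=4](π[g](R))) → 4

== RESULT ==
g
4
7
8
9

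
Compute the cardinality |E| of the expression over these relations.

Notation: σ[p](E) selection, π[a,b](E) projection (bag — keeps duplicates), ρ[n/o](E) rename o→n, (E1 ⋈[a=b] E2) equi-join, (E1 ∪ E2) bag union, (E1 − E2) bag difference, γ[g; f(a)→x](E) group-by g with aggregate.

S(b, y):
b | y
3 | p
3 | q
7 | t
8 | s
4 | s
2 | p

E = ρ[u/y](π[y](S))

Per-node cardinality:
  S → 6
  π[y](S) → 6
  ρ[u/y](π[y](S)) → 6

|E| = 6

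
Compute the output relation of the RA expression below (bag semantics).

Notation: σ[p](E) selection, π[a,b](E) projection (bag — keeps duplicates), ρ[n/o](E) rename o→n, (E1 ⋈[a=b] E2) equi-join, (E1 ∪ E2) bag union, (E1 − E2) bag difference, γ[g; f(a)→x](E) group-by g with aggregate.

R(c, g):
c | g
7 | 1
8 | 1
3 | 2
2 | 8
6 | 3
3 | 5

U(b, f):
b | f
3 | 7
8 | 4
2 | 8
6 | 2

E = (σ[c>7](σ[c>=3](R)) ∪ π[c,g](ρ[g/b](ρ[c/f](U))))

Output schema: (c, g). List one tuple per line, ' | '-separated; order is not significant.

Row counts bottom-up:
  R → 6
  σ[c>=3](R) → 5
  σ[c>7](σ[c>=3](R)) → 1
  U → 4
  ρ[c/f](U) → 4
  ρ[g/b](ρ[c/f](U)) → 4
  π[c,g](ρ[g/b](ρ[c/f](U))) → 4
  (σ[c>7](σ[c>=3](R)) ∪ π[c,g](ρ[g/b](ρ[c/f](U)))) → 5

== RESULT ==
c | g
2 | 6
4 | 8
7 | 3
8 | 1
8 | 2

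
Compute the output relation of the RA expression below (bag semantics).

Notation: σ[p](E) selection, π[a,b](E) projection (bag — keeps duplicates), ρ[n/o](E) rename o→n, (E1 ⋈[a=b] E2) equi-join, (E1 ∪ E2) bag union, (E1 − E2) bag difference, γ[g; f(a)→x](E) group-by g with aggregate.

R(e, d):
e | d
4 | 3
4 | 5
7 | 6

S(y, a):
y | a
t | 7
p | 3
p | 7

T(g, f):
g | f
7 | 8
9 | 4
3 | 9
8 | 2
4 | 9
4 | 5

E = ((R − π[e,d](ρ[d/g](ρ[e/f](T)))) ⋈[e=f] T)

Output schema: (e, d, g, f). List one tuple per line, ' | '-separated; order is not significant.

Stepwise |·|:
  R → 3
  T → 6
  ρ[e/f](T) → 6
  ρ[d/g](ρ[e/f](T)) → 6
  π[e,d](ρ[d/g](ρ[e/f](T))) → 6
  (R − π[e,d](ρ[d/g](ρ[e/f](T)))) → 3
  T → 6
  ((R − π[e,d](ρ[d/g](ρ[e/f](T)))) ⋈[e=f] T) → 2

== RESULT ==
e | d | g | f
4 | 3 | 9 | 4
4 | 5 | 9 | 4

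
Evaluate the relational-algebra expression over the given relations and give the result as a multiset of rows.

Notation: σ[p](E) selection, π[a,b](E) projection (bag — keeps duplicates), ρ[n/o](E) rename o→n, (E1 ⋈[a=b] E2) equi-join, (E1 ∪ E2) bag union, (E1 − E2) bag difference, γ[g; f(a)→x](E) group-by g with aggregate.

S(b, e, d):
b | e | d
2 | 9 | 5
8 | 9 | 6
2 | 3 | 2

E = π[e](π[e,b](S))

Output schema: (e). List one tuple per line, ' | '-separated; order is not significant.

Subexpression sizes:
  S → 3
  π[e,b](S) → 3
  π[e](π[e,b](S)) → 3

== RESULT ==
e
3
9
9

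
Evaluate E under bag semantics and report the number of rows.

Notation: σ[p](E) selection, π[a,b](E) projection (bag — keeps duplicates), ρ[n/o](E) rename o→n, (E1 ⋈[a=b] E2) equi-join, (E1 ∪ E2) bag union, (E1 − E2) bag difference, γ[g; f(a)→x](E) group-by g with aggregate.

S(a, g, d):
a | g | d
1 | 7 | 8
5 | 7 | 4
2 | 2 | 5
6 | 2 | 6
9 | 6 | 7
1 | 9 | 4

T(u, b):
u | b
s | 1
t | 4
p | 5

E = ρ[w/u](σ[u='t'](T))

Row counts bottom-up:
  T → 3
  σ[u='t'](T) → 1
  ρ[w/u](σ[u='t'](T)) → 1

|E| = 1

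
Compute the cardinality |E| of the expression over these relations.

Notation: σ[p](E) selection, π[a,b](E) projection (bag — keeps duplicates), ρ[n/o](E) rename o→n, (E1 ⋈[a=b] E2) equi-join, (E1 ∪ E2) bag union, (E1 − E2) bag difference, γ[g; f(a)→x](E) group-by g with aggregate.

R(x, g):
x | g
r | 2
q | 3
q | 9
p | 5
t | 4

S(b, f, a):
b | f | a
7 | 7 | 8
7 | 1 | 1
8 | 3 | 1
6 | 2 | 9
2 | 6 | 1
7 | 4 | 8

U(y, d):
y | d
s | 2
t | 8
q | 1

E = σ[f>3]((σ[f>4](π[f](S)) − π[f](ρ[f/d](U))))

Per-node cardinality:
  S → 6
  π[f](S) → 6
  σ[f>4](π[f](S)) → 2
  U → 3
  ρ[f/d](U) → 3
  π[f](ρ[f/d](U)) → 3
  (σ[f>4](π[f](S)) − π[f](ρ[f/d](U))) → 2
  σ[f>3]((σ[f>4](π[f](S)) − π[f](ρ[f/d](U)))) → 2

|E| = 2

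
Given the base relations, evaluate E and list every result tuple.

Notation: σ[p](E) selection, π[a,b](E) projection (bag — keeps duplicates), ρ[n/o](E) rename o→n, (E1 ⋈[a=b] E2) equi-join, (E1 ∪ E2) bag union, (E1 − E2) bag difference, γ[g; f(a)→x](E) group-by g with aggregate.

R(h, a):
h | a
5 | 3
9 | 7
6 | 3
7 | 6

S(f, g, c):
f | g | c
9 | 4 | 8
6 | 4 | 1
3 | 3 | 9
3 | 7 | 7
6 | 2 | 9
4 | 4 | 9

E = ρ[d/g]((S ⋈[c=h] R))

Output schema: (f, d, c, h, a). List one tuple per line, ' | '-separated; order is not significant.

Row counts bottom-up:
  S → 6
  R → 4
  (S ⋈[c=h] R) → 4
  ρ[d/g]((S ⋈[c=h] R)) → 4

== RESULT ==
f | d | c | h | a
3 | 3 | 9 | 9 | 7
3 | 7 | 7 | 7 | 6
4 | 4 | 9 | 9 | 7
6 | 2 | 9 | 9 | 7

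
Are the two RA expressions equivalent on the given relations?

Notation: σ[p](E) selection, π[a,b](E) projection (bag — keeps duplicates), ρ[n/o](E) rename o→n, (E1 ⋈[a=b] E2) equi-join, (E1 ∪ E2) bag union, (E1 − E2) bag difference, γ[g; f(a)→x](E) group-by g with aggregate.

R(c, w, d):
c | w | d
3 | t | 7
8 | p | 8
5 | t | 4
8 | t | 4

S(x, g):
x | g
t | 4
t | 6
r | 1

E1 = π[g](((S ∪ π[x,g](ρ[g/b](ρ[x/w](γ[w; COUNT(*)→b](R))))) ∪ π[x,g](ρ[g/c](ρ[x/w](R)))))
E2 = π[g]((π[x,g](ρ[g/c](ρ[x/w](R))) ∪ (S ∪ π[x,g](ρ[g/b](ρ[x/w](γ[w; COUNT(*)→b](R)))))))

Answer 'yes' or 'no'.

E1 row counts bottom-up:
  S → 3
  R → 4
  γ[w; COUNT(*)→b](R) → 2
  ρ[x/w](γ[w; COUNT(*)→b](R)) → 2
  ρ[g/b](ρ[x/w](γ[w; COUNT(*)→b](R))) → 2
  π[x,g](ρ[g/b](ρ[x/w](γ[w; COUNT(*)→b](R)))) → 2
  (S ∪ π[x,g](ρ[g/b](ρ[x/w](γ[w; COUNT(*)→b](R))))) → 5
  R → 4
  ρ[x/w](R) → 4
  ρ[g/c](ρ[x/w](R)) → 4
  π[x,g](ρ[g/c](ρ[x/w](R))) → 4
  ((S ∪ π[x,g](ρ[g/b](ρ[x/w](γ[w; COUNT(*)→b](R))))) ∪ π[x,g](ρ[g/c](ρ[x/w](R)))) → 9
  π[g](((S ∪ π[x,g](ρ[g/b](ρ[x/w](γ[w; COUNT(*)→b](R))))) ∪ π[x,g](ρ[g/c](ρ[x/w](R))))) → 9
E2 row counts bottom-up:
  R → 4
  ρ[x/w](R) → 4
  ρ[g/c](ρ[x/w](R)) → 4
  π[x,g](ρ[g/c](ρ[x/w](R))) → 4
  S → 3
  R → 4
  γ[w; COUNT(*)→b](R) → 2
  ρ[x/w](γ[w; COUNT(*)→b](R)) → 2
  ρ[g/b](ρ[x/w](γ[w; COUNT(*)→b](R))) → 2
  π[x,g](ρ[g/b](ρ[x/w](γ[w; COUNT(*)→b](R)))) → 2
  (S ∪ π[x,g](ρ[g/b](ρ[x/w](γ[w; COUNT(*)→b](R))))) → 5
  (π[x,g](ρ[g/c](ρ[x/w](R))) ∪ (S ∪ π[x,g](ρ[g/b](ρ[x/w](γ[w; COUNT(*)→b](R)))))) → 9
  π[g]((π[x,g](ρ[g/c](ρ[x/w](R))) ∪ (S ∪ π[x,g](ρ[g/b](ρ[x/w](γ[w; COUNT(*)→b](R))))))) → 9

E1 and E2 produce the same multiset:
g
1
1
3
3
4
5
6
8
8

yes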